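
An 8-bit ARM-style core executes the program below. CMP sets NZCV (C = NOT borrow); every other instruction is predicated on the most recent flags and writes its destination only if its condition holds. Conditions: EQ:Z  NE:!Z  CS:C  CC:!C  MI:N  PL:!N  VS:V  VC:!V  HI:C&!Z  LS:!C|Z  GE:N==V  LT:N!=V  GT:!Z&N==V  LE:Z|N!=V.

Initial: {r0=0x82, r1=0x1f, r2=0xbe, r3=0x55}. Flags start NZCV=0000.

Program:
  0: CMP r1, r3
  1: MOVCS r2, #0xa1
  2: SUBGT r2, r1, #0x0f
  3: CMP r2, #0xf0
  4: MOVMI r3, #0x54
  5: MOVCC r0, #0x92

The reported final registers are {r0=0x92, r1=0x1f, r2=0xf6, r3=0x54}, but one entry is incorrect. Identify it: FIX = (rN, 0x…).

0: ✓ CMP  NZCV=1000
1: · MOVCS
2: · SUBGT
3: ✓ CMP  NZCV=1000
4: ✓ MOVMI  r3←0x54
5: ✓ MOVCC  r0←0x92

FIX = (r2, 0xbe)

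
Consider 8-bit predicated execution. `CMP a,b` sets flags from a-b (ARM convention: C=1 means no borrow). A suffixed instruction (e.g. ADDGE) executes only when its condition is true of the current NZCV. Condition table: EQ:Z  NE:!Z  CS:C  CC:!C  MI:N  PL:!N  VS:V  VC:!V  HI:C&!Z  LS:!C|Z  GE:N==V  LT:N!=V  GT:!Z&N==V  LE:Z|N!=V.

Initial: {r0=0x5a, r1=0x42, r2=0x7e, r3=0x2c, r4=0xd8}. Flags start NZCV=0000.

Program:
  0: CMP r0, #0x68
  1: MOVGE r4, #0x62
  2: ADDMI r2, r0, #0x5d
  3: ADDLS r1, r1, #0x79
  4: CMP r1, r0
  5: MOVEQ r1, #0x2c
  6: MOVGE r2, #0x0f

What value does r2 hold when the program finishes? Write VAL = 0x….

VAL = 0xb7

[0] flags=1000 → (cmp)
[1] flags=1000 GE?F → skip
[2] flags=1000 MI?T → r2=0xb7
[3] flags=1000 LS?T → r1=0xbb
[4] flags=0011 → (cmp)
[5] flags=0011 EQ?F → skip
[6] flags=0011 GE?F → skip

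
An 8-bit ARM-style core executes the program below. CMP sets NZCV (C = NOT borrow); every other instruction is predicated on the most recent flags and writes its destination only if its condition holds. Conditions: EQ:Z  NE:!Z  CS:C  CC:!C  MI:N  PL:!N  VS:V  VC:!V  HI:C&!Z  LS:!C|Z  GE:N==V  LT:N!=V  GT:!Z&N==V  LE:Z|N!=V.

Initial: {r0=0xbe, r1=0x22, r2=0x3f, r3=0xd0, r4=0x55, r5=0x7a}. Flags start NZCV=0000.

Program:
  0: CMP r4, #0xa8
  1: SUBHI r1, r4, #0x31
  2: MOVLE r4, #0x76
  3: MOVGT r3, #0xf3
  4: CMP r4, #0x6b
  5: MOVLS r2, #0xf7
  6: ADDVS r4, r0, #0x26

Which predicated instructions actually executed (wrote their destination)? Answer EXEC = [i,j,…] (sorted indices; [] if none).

EXEC = [3,5]

0: ✓ CMP  NZCV=1001
1: · SUBHI
2: · MOVLE
3: ✓ MOVGT  r3←0xf3
4: ✓ CMP  NZCV=1000
5: ✓ MOVLS  r2←0xf7
6: · ADDVS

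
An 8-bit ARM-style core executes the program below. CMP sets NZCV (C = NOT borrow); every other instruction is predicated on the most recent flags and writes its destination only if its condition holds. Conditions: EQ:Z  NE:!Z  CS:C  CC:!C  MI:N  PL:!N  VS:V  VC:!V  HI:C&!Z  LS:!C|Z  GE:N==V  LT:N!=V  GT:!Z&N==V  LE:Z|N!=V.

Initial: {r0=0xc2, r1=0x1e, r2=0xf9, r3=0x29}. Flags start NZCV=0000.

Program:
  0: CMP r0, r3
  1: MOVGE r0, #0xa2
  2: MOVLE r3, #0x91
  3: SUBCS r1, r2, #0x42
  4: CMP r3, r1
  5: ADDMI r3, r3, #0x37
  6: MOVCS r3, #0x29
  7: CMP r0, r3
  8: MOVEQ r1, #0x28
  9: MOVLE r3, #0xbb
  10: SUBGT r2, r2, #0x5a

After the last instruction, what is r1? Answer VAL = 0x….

VAL = 0xb7

[0] flags=1010 → (cmp)
[1] flags=1010 GE?F → skip
[2] flags=1010 LE?T → r3=0x91
[3] flags=1010 CS?T → r1=0xb7
[4] flags=1000 → (cmp)
[5] flags=1000 MI?T → r3=0xc8
[6] flags=1000 CS?F → skip
[7] flags=1000 → (cmp)
[8] flags=1000 EQ?F → skip
[9] flags=1000 LE?T → r3=0xbb
[10] flags=1000 GT?F → skip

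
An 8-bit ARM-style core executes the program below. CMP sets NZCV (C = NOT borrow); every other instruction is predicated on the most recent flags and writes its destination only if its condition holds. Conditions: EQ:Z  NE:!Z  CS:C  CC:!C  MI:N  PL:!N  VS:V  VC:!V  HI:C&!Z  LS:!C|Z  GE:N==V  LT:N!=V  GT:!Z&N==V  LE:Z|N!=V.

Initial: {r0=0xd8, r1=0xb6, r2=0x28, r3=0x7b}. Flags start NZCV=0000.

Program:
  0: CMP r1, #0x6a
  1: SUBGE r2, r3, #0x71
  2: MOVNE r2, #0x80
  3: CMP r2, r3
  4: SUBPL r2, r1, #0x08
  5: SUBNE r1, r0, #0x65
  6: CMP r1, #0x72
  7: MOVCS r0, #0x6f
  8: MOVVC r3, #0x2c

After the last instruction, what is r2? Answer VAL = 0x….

VAL = 0xae

0: ✓ CMP  NZCV=0011
1: · SUBGE
2: ✓ MOVNE  r2←0x80
3: ✓ CMP  NZCV=0011
4: ✓ SUBPL  r2←0xae
5: ✓ SUBNE  r1←0x73
6: ✓ CMP  NZCV=0010
7: ✓ MOVCS  r0←0x6f
8: ✓ MOVVC  r3←0x2c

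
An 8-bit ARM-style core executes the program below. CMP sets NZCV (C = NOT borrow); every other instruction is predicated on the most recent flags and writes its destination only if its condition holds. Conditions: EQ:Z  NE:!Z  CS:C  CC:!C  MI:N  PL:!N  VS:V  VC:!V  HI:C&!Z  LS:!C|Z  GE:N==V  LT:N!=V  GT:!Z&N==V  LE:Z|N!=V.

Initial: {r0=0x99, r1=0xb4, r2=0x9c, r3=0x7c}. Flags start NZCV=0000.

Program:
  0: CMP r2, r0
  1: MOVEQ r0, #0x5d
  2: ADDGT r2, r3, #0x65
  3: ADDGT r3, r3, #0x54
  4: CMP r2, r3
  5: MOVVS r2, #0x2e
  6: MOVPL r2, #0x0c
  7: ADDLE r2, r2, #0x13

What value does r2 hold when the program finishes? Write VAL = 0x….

VAL = 0x0c

[0] flags=0010 → (cmp)
[1] flags=0010 EQ?F → skip
[2] flags=0010 GT?T → r2=0xe1
[3] flags=0010 GT?T → r3=0xd0
[4] flags=0010 → (cmp)
[5] flags=0010 VS?F → skip
[6] flags=0010 PL?T → r2=0x0c
[7] flags=0010 LE?F → skip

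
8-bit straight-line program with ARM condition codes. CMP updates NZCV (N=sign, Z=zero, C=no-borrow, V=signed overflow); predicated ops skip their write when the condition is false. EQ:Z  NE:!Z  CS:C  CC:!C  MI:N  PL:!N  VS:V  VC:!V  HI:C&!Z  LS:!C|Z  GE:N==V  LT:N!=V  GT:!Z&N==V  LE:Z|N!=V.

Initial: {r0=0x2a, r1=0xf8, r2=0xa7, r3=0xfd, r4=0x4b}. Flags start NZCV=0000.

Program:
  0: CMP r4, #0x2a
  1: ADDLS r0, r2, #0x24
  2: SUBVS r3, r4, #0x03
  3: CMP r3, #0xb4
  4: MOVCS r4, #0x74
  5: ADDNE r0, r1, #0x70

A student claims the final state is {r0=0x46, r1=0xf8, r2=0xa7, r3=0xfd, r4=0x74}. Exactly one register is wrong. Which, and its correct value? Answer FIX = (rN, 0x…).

FIX = (r0, 0x68)

0: ✓ CMP  NZCV=0010
1: · ADDLS
2: · SUBVS
3: ✓ CMP  NZCV=0010
4: ✓ MOVCS  r4←0x74
5: ✓ ADDNE  r0←0x68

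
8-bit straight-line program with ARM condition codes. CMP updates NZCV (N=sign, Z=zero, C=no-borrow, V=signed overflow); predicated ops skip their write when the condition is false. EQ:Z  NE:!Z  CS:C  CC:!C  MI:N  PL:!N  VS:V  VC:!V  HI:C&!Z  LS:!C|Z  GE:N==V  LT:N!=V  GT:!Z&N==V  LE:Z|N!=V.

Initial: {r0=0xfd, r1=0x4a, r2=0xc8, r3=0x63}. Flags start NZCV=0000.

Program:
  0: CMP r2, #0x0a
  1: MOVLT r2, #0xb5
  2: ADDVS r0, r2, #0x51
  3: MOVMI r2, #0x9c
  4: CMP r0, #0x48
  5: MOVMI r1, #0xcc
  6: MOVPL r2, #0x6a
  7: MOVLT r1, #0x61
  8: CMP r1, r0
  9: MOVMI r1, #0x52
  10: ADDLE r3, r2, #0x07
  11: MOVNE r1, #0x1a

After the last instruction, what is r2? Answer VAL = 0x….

VAL = 0x9c

0: ✓ CMP  NZCV=1010
1: ✓ MOVLT  r2←0xb5
2: · ADDVS
3: ✓ MOVMI  r2←0x9c
4: ✓ CMP  NZCV=1010
5: ✓ MOVMI  r1←0xcc
6: · MOVPL
7: ✓ MOVLT  r1←0x61
8: ✓ CMP  NZCV=0000
9: · MOVMI
10: · ADDLE
11: ✓ MOVNE  r1←0x1a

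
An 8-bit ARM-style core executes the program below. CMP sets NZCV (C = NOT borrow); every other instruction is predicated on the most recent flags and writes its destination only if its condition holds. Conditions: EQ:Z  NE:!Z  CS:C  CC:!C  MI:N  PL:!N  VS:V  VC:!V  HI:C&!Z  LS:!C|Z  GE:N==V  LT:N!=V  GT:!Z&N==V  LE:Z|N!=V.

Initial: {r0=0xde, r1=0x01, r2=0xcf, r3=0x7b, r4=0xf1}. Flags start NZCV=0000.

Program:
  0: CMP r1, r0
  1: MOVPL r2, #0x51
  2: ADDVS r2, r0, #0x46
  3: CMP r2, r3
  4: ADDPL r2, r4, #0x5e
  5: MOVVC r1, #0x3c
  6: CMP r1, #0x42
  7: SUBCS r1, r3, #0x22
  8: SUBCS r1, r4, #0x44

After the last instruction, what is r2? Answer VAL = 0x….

0: ✓ CMP  NZCV=0000
1: ✓ MOVPL  r2←0x51
2: · ADDVS
3: ✓ CMP  NZCV=1000
4: · ADDPL
5: ✓ MOVVC  r1←0x3c
6: ✓ CMP  NZCV=1000
7: · SUBCS
8: · SUBCS

VAL = 0x51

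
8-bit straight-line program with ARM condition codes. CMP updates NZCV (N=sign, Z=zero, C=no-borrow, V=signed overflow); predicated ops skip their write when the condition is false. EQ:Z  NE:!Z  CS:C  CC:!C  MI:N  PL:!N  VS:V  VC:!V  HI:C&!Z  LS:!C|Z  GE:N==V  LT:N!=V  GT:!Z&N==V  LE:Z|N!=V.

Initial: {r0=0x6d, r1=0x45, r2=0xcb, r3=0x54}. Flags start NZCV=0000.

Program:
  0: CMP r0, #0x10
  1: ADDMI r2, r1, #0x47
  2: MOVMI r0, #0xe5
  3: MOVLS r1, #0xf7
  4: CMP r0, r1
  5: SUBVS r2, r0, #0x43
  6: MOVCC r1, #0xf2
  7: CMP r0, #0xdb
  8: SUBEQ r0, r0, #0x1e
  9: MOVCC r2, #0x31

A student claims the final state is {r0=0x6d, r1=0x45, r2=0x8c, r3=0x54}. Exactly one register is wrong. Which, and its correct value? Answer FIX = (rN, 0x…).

[0] flags=0010 → (cmp)
[1] flags=0010 MI?F → skip
[2] flags=0010 MI?F → skip
[3] flags=0010 LS?F → skip
[4] flags=0010 → (cmp)
[5] flags=0010 VS?F → skip
[6] flags=0010 CC?F → skip
[7] flags=1001 → (cmp)
[8] flags=1001 EQ?F → skip
[9] flags=1001 CC?T → r2=0x31

FIX = (r2, 0x31)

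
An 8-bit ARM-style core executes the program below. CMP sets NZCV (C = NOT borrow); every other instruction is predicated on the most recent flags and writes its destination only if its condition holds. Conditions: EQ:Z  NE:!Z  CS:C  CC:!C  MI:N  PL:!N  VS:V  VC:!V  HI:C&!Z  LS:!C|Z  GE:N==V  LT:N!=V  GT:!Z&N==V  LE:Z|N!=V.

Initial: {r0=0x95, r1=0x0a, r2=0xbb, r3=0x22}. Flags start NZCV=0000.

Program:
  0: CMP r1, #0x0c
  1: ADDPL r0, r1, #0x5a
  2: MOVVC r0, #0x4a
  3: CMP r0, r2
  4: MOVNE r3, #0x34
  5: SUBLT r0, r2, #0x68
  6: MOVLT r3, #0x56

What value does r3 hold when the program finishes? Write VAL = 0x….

[0] flags=1000 → (cmp)
[1] flags=1000 PL?F → skip
[2] flags=1000 VC?T → r0=0x4a
[3] flags=1001 → (cmp)
[4] flags=1001 NE?T → r3=0x34
[5] flags=1001 LT?F → skip
[6] flags=1001 LT?F → skip

VAL = 0x34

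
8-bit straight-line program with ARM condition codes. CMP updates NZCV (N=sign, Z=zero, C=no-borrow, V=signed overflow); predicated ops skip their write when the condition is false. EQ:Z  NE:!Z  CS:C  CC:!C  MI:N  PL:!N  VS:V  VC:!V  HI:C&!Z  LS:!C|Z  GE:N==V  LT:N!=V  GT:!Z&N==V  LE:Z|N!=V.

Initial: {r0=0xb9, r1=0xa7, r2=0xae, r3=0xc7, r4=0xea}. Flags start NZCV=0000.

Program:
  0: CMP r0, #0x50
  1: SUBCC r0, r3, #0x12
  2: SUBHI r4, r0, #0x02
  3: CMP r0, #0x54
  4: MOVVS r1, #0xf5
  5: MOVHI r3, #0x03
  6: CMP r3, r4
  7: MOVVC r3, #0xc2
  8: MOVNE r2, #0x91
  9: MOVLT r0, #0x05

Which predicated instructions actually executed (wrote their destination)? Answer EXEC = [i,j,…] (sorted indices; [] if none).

EXEC = [2,4,5,7,8]

0: ✓ CMP  NZCV=0011
1: · SUBCC
2: ✓ SUBHI  r4←0xb7
3: ✓ CMP  NZCV=0011
4: ✓ MOVVS  r1←0xf5
5: ✓ MOVHI  r3←0x03
6: ✓ CMP  NZCV=0000
7: ✓ MOVVC  r3←0xc2
8: ✓ MOVNE  r2←0x91
9: · MOVLT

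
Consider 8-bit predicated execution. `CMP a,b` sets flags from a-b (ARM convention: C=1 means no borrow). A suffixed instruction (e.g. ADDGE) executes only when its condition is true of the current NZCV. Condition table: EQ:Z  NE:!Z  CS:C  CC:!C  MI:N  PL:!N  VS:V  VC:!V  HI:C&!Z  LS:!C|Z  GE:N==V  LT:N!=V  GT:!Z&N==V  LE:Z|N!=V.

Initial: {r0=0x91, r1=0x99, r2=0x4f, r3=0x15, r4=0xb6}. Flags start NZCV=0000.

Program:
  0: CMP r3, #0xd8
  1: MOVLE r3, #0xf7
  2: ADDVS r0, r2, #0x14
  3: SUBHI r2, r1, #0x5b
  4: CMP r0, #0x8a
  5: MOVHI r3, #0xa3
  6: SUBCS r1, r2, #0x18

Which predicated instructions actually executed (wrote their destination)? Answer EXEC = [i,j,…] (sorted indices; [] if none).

EXEC = [5,6]

0: ✓ CMP  NZCV=0000
1: · MOVLE
2: · ADDVS
3: · SUBHI
4: ✓ CMP  NZCV=0010
5: ✓ MOVHI  r3←0xa3
6: ✓ SUBCS  r1←0x37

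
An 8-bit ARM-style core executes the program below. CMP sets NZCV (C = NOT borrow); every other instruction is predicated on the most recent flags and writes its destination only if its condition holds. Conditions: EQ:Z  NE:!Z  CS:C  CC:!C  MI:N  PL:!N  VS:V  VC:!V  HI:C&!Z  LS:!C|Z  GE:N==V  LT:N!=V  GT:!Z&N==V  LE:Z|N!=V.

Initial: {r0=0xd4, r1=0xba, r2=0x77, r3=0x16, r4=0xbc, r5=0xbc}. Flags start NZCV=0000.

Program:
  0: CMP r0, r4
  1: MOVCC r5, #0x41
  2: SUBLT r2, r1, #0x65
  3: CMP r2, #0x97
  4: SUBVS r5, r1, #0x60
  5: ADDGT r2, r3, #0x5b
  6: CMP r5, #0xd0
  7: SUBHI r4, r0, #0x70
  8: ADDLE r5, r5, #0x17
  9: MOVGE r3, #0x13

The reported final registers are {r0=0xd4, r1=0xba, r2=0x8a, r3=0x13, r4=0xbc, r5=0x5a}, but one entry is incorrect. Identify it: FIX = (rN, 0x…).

FIX = (r2, 0x71)

0: ✓ CMP  NZCV=0010
1: · MOVCC
2: · SUBLT
3: ✓ CMP  NZCV=1001
4: ✓ SUBVS  r5←0x5a
5: ✓ ADDGT  r2←0x71
6: ✓ CMP  NZCV=1001
7: · SUBHI
8: · ADDLE
9: ✓ MOVGE  r3←0x13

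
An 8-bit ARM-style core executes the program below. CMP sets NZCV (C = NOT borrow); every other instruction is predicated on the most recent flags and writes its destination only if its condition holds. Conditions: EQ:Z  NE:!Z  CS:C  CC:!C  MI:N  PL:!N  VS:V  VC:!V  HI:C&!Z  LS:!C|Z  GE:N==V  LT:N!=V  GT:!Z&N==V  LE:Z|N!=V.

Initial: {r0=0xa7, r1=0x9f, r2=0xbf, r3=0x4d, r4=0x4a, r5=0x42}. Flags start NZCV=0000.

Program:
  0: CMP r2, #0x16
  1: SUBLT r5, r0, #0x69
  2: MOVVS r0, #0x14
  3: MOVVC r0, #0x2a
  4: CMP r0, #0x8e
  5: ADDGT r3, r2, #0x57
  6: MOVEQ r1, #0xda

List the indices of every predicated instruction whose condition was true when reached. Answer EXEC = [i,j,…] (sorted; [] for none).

EXEC = [1,3,5]

0: ✓ CMP  NZCV=1010
1: ✓ SUBLT  r5←0x3e
2: · MOVVS
3: ✓ MOVVC  r0←0x2a
4: ✓ CMP  NZCV=1001
5: ✓ ADDGT  r3←0x16
6: · MOVEQ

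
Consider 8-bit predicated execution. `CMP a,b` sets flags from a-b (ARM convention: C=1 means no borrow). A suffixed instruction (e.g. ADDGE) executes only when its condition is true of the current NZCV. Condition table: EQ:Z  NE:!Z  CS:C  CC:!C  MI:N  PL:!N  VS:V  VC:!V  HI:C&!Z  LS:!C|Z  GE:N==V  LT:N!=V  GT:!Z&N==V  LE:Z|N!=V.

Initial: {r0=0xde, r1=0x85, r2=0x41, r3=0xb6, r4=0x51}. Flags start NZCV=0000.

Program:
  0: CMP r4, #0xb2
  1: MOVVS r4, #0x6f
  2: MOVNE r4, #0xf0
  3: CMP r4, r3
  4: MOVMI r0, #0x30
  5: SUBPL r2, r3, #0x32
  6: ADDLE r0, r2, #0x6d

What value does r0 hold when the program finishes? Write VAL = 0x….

[0] flags=1001 → (cmp)
[1] flags=1001 VS?T → r4=0x6f
[2] flags=1001 NE?T → r4=0xf0
[3] flags=0010 → (cmp)
[4] flags=0010 MI?F → skip
[5] flags=0010 PL?T → r2=0x84
[6] flags=0010 LE?F → skip

VAL = 0xde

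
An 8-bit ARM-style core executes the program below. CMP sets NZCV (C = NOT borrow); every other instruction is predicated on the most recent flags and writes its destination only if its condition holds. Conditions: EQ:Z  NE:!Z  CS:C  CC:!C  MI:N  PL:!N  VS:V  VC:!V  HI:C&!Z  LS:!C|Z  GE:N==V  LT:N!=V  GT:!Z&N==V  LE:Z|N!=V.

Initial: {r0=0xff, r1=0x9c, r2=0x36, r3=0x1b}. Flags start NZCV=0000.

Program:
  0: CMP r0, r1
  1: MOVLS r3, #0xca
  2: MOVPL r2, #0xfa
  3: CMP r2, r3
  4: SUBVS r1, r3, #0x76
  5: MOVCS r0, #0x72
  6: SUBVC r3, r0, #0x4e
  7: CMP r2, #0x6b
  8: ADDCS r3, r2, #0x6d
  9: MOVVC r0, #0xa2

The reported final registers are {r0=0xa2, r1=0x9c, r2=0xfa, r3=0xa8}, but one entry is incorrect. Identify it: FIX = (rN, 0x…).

0: ✓ CMP  NZCV=0010
1: · MOVLS
2: ✓ MOVPL  r2←0xfa
3: ✓ CMP  NZCV=1010
4: · SUBVS
5: ✓ MOVCS  r0←0x72
6: ✓ SUBVC  r3←0x24
7: ✓ CMP  NZCV=1010
8: ✓ ADDCS  r3←0x67
9: ✓ MOVVC  r0←0xa2

FIX = (r3, 0x67)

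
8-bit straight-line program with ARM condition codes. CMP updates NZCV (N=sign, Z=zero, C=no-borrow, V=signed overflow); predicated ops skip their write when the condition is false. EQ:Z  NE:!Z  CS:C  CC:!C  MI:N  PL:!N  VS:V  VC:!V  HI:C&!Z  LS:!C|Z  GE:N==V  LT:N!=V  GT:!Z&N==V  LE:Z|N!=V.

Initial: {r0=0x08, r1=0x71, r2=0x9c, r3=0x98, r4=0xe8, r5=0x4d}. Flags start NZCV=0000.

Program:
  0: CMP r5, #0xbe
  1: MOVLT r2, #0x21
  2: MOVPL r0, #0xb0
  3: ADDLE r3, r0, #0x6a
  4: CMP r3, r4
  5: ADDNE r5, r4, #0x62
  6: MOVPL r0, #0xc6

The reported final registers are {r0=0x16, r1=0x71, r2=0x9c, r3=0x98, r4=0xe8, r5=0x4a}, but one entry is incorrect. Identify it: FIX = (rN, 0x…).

FIX = (r0, 0x08)

[0] flags=1001 → (cmp)
[1] flags=1001 LT?F → skip
[2] flags=1001 PL?F → skip
[3] flags=1001 LE?F → skip
[4] flags=1000 → (cmp)
[5] flags=1000 NE?T → r5=0x4a
[6] flags=1000 PL?F → skip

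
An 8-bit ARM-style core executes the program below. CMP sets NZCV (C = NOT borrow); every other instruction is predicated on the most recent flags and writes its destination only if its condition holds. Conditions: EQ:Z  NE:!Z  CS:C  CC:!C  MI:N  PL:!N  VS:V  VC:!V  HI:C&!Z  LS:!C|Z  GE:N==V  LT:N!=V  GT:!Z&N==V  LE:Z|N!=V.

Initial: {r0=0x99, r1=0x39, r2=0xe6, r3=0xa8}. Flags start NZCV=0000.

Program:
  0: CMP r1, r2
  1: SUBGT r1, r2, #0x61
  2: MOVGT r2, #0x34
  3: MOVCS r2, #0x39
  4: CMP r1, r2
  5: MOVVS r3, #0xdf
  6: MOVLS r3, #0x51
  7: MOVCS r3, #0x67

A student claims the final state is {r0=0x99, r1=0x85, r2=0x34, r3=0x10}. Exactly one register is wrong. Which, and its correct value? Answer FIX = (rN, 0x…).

FIX = (r3, 0x67)

0: ✓ CMP  NZCV=0000
1: ✓ SUBGT  r1←0x85
2: ✓ MOVGT  r2←0x34
3: · MOVCS
4: ✓ CMP  NZCV=0011
5: ✓ MOVVS  r3←0xdf
6: · MOVLS
7: ✓ MOVCS  r3←0x67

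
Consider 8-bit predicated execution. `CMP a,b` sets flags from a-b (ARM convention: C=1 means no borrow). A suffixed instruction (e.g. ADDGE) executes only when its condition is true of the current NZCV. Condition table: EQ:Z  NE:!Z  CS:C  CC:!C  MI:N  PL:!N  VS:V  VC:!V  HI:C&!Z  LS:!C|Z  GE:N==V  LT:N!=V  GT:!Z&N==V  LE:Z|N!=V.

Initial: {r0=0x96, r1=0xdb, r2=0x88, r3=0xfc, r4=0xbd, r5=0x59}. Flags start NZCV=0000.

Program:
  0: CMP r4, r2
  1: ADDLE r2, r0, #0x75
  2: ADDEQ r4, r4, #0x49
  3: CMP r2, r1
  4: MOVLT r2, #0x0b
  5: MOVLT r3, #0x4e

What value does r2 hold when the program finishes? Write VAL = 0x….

[0] flags=0010 → (cmp)
[1] flags=0010 LE?F → skip
[2] flags=0010 EQ?F → skip
[3] flags=1000 → (cmp)
[4] flags=1000 LT?T → r2=0x0b
[5] flags=1000 LT?T → r3=0x4e

VAL = 0x0b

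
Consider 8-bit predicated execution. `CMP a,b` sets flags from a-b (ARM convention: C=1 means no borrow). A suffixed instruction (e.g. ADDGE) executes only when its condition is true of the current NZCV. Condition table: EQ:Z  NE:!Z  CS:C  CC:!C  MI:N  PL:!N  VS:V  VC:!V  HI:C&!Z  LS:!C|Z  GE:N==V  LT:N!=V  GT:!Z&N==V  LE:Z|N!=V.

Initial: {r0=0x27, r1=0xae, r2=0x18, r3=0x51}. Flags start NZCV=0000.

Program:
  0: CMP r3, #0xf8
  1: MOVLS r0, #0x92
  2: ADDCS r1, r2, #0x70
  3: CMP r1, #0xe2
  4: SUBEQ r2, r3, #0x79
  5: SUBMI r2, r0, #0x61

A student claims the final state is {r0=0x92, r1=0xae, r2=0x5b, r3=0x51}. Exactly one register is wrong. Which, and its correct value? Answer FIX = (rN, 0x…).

[0] flags=0000 → (cmp)
[1] flags=0000 LS?T → r0=0x92
[2] flags=0000 CS?F → skip
[3] flags=1000 → (cmp)
[4] flags=1000 EQ?F → skip
[5] flags=1000 MI?T → r2=0x31

FIX = (r2, 0x31)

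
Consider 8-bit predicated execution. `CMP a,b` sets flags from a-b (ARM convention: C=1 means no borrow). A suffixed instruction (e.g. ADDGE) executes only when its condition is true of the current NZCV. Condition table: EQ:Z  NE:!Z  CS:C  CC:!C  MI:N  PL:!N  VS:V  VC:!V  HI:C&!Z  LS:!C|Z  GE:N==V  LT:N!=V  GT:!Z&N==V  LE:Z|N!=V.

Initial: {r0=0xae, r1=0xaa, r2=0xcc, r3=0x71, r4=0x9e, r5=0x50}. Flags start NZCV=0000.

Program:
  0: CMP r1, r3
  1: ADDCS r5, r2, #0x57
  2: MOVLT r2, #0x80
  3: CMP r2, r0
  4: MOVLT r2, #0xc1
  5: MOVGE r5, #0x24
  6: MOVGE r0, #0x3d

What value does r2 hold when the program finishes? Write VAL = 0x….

VAL = 0xc1

[0] flags=0011 → (cmp)
[1] flags=0011 CS?T → r5=0x23
[2] flags=0011 LT?T → r2=0x80
[3] flags=1000 → (cmp)
[4] flags=1000 LT?T → r2=0xc1
[5] flags=1000 GE?F → skip
[6] flags=1000 GE?F → skip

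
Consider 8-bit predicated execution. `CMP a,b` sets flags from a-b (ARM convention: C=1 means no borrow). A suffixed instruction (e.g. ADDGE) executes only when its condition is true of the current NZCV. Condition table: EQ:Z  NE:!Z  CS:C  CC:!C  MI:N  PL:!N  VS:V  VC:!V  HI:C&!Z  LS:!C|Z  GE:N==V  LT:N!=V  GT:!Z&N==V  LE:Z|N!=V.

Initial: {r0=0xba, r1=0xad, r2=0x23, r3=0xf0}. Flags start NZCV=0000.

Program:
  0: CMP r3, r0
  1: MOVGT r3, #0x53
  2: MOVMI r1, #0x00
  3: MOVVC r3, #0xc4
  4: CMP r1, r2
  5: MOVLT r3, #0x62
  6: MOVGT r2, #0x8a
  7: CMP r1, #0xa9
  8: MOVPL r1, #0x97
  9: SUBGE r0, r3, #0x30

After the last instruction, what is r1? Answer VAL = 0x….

0: ✓ CMP  NZCV=0010
1: ✓ MOVGT  r3←0x53
2: · MOVMI
3: ✓ MOVVC  r3←0xc4
4: ✓ CMP  NZCV=1010
5: ✓ MOVLT  r3←0x62
6: · MOVGT
7: ✓ CMP  NZCV=0010
8: ✓ MOVPL  r1←0x97
9: ✓ SUBGE  r0←0x32

VAL = 0x97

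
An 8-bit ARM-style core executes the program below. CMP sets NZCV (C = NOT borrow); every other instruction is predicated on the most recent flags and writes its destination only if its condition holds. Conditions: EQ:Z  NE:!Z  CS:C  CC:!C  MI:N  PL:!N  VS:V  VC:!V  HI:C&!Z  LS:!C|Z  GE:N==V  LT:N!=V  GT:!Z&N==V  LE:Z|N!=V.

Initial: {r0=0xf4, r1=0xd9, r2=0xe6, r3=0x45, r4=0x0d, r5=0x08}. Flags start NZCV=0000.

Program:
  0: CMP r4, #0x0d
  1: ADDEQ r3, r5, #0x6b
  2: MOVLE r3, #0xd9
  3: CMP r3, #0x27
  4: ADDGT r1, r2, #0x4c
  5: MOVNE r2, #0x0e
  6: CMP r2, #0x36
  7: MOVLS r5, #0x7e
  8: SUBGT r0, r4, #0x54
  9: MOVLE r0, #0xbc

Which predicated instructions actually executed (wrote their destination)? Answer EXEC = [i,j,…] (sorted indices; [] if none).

EXEC = [1,2,5,7,9]

0: ✓ CMP  NZCV=0110
1: ✓ ADDEQ  r3←0x73
2: ✓ MOVLE  r3←0xd9
3: ✓ CMP  NZCV=1010
4: · ADDGT
5: ✓ MOVNE  r2←0x0e
6: ✓ CMP  NZCV=1000
7: ✓ MOVLS  r5←0x7e
8: · SUBGT
9: ✓ MOVLE  r0←0xbc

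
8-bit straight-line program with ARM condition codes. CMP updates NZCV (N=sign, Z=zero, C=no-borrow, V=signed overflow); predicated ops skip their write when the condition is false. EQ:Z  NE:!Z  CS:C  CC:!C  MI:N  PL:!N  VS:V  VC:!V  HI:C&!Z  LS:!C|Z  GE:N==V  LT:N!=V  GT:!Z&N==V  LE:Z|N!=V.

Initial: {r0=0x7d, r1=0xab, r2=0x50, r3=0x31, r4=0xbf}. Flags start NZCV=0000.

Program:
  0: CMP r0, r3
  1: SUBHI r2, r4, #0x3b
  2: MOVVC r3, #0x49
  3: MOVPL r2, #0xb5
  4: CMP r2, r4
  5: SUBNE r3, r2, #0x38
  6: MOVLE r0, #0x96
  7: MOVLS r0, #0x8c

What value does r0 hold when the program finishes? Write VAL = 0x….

[0] flags=0010 → (cmp)
[1] flags=0010 HI?T → r2=0x84
[2] flags=0010 VC?T → r3=0x49
[3] flags=0010 PL?T → r2=0xb5
[4] flags=1000 → (cmp)
[5] flags=1000 NE?T → r3=0x7d
[6] flags=1000 LE?T → r0=0x96
[7] flags=1000 LS?T → r0=0x8c

VAL = 0x8c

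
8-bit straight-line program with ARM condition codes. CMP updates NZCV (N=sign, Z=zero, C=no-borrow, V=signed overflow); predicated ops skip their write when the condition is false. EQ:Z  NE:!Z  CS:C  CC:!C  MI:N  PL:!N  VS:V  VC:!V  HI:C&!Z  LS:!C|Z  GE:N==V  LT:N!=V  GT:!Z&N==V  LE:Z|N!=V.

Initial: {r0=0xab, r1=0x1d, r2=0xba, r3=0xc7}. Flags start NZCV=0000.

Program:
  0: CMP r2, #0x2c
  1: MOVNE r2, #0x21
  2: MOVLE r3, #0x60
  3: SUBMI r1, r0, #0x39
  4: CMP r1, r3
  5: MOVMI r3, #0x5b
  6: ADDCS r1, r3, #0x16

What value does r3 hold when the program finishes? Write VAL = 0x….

[0] flags=1010 → (cmp)
[1] flags=1010 NE?T → r2=0x21
[2] flags=1010 LE?T → r3=0x60
[3] flags=1010 MI?T → r1=0x72
[4] flags=0010 → (cmp)
[5] flags=0010 MI?F → skip
[6] flags=0010 CS?T → r1=0x76

VAL = 0x60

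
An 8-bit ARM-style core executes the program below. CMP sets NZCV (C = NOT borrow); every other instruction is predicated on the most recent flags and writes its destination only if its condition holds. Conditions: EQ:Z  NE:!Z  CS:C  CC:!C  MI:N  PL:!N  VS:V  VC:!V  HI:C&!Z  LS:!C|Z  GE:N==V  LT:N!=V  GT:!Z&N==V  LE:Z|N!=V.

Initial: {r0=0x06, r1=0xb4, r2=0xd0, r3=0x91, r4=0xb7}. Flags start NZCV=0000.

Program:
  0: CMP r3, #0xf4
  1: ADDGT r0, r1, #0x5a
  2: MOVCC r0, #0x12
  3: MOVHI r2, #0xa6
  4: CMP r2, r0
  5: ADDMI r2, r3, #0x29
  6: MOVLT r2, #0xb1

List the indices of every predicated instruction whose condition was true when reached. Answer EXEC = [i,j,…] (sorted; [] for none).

[0] flags=1000 → (cmp)
[1] flags=1000 GT?F → skip
[2] flags=1000 CC?T → r0=0x12
[3] flags=1000 HI?F → skip
[4] flags=1010 → (cmp)
[5] flags=1010 MI?T → r2=0xba
[6] flags=1010 LT?T → r2=0xb1

EXEC = [2,5,6]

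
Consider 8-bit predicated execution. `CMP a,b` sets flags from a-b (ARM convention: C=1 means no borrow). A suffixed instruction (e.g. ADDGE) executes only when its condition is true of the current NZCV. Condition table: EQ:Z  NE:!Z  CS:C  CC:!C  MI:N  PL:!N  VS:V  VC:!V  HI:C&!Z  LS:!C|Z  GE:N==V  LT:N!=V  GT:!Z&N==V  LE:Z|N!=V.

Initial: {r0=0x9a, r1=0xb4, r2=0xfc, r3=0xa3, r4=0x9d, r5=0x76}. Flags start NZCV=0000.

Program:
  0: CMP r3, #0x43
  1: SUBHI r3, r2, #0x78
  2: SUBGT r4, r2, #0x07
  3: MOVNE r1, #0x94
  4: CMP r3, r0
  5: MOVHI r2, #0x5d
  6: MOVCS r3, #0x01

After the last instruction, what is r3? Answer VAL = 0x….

VAL = 0x84

0: ✓ CMP  NZCV=0011
1: ✓ SUBHI  r3←0x84
2: · SUBGT
3: ✓ MOVNE  r1←0x94
4: ✓ CMP  NZCV=1000
5: · MOVHI
6: · MOVCS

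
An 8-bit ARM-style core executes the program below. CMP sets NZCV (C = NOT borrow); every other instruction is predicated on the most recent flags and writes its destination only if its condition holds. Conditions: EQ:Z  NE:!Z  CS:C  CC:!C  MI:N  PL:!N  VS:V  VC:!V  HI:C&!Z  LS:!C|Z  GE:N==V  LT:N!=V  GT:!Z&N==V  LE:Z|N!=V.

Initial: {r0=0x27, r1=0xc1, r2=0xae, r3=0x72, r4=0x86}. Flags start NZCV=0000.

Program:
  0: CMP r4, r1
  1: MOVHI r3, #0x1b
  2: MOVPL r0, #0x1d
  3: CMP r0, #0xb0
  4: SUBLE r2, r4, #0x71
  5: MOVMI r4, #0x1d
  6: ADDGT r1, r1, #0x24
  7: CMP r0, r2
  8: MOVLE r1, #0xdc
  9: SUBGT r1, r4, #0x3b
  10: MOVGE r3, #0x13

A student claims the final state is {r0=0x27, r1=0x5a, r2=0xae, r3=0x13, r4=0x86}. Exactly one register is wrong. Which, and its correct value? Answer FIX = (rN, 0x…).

FIX = (r1, 0x4b)

0: ✓ CMP  NZCV=1000
1: · MOVHI
2: · MOVPL
3: ✓ CMP  NZCV=0000
4: · SUBLE
5: · MOVMI
6: ✓ ADDGT  r1←0xe5
7: ✓ CMP  NZCV=0000
8: · MOVLE
9: ✓ SUBGT  r1←0x4b
10: ✓ MOVGE  r3←0x13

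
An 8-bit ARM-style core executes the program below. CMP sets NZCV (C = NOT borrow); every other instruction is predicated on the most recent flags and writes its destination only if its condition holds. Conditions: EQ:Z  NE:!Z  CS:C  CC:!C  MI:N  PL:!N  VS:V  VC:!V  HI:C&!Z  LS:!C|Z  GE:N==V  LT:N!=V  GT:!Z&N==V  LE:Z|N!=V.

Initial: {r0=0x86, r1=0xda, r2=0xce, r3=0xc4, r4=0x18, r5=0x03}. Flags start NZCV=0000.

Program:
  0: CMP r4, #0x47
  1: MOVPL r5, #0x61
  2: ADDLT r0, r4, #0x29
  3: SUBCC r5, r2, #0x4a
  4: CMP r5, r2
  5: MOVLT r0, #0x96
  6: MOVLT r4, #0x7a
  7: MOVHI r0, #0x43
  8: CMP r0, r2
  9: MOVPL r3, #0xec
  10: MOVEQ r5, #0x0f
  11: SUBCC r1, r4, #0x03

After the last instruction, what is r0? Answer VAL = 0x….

VAL = 0x96

[0] flags=1000 → (cmp)
[1] flags=1000 PL?F → skip
[2] flags=1000 LT?T → r0=0x41
[3] flags=1000 CC?T → r5=0x84
[4] flags=1000 → (cmp)
[5] flags=1000 LT?T → r0=0x96
[6] flags=1000 LT?T → r4=0x7a
[7] flags=1000 HI?F → skip
[8] flags=1000 → (cmp)
[9] flags=1000 PL?F → skip
[10] flags=1000 EQ?F → skip
[11] flags=1000 CC?T → r1=0x77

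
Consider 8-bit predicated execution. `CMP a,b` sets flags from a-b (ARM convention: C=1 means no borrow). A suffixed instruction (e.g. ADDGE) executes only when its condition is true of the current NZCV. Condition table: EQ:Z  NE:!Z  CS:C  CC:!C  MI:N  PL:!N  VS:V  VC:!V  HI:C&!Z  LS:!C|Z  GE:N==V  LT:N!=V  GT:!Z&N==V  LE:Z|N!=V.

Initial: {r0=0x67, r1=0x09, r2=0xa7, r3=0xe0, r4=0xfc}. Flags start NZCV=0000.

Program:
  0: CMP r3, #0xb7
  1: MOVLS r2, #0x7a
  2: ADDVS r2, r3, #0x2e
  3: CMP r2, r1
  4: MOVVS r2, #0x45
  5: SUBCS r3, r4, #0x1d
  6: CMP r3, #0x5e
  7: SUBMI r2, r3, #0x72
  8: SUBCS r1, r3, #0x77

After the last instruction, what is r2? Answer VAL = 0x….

VAL = 0x6d

0: ✓ CMP  NZCV=0010
1: · MOVLS
2: · ADDVS
3: ✓ CMP  NZCV=1010
4: · MOVVS
5: ✓ SUBCS  r3←0xdf
6: ✓ CMP  NZCV=1010
7: ✓ SUBMI  r2←0x6d
8: ✓ SUBCS  r1←0x68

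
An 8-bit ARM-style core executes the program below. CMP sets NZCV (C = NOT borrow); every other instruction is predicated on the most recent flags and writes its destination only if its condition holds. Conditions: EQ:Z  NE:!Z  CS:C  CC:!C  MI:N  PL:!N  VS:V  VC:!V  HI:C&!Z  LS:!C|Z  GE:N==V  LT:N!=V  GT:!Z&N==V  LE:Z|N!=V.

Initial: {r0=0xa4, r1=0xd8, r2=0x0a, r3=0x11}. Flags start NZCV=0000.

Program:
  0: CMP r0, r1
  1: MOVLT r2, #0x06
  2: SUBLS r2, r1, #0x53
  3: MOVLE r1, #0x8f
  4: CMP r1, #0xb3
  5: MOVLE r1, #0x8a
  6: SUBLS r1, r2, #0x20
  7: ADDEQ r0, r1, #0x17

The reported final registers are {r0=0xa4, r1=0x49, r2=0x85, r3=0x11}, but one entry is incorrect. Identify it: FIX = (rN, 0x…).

0: ✓ CMP  NZCV=1000
1: ✓ MOVLT  r2←0x06
2: ✓ SUBLS  r2←0x85
3: ✓ MOVLE  r1←0x8f
4: ✓ CMP  NZCV=1000
5: ✓ MOVLE  r1←0x8a
6: ✓ SUBLS  r1←0x65
7: · ADDEQ

FIX = (r1, 0x65)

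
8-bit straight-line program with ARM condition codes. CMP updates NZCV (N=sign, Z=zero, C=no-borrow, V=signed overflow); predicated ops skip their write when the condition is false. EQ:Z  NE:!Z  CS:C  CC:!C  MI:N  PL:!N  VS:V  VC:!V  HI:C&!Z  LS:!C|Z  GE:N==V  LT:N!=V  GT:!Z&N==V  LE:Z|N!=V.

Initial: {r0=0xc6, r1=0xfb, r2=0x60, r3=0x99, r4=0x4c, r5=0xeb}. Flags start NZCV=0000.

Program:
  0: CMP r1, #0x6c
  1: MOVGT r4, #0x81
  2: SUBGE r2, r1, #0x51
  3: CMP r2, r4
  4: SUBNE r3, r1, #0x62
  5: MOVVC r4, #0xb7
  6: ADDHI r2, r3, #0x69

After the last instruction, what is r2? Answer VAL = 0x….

VAL = 0x02

[0] flags=1010 → (cmp)
[1] flags=1010 GT?F → skip
[2] flags=1010 GE?F → skip
[3] flags=0010 → (cmp)
[4] flags=0010 NE?T → r3=0x99
[5] flags=0010 VC?T → r4=0xb7
[6] flags=0010 HI?T → r2=0x02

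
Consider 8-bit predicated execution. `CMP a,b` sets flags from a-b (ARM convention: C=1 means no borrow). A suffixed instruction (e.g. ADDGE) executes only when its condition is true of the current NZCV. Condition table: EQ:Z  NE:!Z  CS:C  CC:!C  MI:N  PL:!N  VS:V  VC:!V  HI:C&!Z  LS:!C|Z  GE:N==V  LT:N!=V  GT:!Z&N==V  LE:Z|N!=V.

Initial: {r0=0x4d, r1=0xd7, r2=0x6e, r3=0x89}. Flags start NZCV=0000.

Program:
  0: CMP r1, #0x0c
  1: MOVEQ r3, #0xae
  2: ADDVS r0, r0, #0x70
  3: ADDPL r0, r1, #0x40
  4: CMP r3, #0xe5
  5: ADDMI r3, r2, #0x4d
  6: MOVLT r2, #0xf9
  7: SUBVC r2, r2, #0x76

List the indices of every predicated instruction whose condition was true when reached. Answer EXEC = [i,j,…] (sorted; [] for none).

EXEC = [5,6,7]

[0] flags=1010 → (cmp)
[1] flags=1010 EQ?F → skip
[2] flags=1010 VS?F → skip
[3] flags=1010 PL?F → skip
[4] flags=1000 → (cmp)
[5] flags=1000 MI?T → r3=0xbb
[6] flags=1000 LT?T → r2=0xf9
[7] flags=1000 VC?T → r2=0x83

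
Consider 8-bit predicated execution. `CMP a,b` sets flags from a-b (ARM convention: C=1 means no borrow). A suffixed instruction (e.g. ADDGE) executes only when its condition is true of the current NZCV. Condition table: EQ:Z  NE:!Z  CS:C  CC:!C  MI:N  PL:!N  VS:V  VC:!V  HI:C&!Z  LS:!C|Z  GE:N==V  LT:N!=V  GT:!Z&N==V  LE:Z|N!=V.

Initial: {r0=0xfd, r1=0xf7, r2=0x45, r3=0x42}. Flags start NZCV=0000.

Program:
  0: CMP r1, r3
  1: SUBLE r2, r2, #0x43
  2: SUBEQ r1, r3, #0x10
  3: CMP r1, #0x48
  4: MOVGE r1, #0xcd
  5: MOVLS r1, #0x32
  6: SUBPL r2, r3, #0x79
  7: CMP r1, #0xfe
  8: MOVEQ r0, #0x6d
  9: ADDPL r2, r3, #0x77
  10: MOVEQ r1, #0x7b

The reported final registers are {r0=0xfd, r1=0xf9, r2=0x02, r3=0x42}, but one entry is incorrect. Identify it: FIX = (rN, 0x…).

0: ✓ CMP  NZCV=1010
1: ✓ SUBLE  r2←0x02
2: · SUBEQ
3: ✓ CMP  NZCV=1010
4: · MOVGE
5: · MOVLS
6: · SUBPL
7: ✓ CMP  NZCV=1000
8: · MOVEQ
9: · ADDPL
10: · MOVEQ

FIX = (r1, 0xf7)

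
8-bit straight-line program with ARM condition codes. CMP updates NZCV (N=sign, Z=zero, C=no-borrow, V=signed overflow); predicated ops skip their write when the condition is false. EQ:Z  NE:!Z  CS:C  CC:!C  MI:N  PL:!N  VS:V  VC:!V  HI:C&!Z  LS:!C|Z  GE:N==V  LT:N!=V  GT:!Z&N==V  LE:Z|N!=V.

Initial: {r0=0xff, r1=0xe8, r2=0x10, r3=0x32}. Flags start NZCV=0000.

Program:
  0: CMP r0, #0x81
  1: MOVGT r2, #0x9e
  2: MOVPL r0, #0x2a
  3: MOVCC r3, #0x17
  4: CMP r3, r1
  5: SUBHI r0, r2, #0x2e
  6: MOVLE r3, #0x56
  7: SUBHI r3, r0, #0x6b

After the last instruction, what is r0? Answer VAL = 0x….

VAL = 0x2a

0: ✓ CMP  NZCV=0010
1: ✓ MOVGT  r2←0x9e
2: ✓ MOVPL  r0←0x2a
3: · MOVCC
4: ✓ CMP  NZCV=0000
5: · SUBHI
6: · MOVLE
7: · SUBHI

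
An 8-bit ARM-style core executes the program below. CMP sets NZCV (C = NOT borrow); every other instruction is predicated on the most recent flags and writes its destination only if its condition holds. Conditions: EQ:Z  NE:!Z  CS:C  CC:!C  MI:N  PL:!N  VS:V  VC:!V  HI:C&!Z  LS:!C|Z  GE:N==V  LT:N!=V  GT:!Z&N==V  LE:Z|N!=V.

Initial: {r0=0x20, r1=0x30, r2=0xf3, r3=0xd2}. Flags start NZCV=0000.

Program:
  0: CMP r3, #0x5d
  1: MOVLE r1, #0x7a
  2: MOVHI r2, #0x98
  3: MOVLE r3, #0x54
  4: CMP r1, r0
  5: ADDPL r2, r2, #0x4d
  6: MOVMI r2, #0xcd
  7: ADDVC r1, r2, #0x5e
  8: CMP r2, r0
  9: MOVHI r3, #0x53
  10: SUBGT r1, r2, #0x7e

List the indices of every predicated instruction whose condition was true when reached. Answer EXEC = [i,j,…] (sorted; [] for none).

0: ✓ CMP  NZCV=0011
1: ✓ MOVLE  r1←0x7a
2: ✓ MOVHI  r2←0x98
3: ✓ MOVLE  r3←0x54
4: ✓ CMP  NZCV=0010
5: ✓ ADDPL  r2←0xe5
6: · MOVMI
7: ✓ ADDVC  r1←0x43
8: ✓ CMP  NZCV=1010
9: ✓ MOVHI  r3←0x53
10: · SUBGT

EXEC = [1,2,3,5,7,9]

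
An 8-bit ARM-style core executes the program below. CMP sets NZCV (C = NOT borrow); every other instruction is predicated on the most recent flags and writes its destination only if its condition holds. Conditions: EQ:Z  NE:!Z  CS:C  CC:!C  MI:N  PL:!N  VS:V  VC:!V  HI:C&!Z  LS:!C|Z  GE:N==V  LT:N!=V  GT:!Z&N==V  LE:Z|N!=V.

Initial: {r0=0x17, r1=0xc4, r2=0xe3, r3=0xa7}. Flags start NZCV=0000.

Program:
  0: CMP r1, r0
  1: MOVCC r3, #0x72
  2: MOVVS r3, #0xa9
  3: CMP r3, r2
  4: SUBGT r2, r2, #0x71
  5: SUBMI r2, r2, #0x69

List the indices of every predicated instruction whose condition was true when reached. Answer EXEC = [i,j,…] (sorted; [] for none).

0: ✓ CMP  NZCV=1010
1: · MOVCC
2: · MOVVS
3: ✓ CMP  NZCV=1000
4: · SUBGT
5: ✓ SUBMI  r2←0x7a

EXEC = [5]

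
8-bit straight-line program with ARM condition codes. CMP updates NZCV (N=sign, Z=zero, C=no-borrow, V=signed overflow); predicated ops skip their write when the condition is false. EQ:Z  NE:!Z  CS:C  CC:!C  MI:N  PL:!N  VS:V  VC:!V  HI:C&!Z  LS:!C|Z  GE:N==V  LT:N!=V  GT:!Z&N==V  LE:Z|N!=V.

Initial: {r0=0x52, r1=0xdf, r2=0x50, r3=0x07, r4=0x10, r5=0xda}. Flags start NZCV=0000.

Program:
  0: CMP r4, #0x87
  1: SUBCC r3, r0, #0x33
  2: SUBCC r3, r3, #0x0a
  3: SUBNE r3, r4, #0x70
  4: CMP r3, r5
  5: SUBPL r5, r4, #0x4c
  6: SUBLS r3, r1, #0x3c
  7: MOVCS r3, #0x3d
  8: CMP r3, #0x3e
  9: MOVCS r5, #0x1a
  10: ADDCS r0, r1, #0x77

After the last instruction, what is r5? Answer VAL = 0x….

VAL = 0x1a

[0] flags=1001 → (cmp)
[1] flags=1001 CC?T → r3=0x1f
[2] flags=1001 CC?T → r3=0x15
[3] flags=1001 NE?T → r3=0xa0
[4] flags=1000 → (cmp)
[5] flags=1000 PL?F → skip
[6] flags=1000 LS?T → r3=0xa3
[7] flags=1000 CS?F → skip
[8] flags=0011 → (cmp)
[9] flags=0011 CS?T → r5=0x1a
[10] flags=0011 CS?T → r0=0x56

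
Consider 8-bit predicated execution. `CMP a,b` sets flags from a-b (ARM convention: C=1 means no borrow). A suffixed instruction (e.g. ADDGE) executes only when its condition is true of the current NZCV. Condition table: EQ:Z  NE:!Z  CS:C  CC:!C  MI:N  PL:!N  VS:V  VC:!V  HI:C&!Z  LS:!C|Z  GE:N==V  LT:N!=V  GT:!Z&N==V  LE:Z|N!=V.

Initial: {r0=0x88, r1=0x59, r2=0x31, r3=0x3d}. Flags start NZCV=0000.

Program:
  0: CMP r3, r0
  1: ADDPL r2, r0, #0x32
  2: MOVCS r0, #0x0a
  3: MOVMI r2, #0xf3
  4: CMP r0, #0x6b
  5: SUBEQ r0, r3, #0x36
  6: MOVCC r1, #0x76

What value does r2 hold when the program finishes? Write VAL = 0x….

0: ✓ CMP  NZCV=1001
1: · ADDPL
2: · MOVCS
3: ✓ MOVMI  r2←0xf3
4: ✓ CMP  NZCV=0011
5: · SUBEQ
6: · MOVCC

VAL = 0xf3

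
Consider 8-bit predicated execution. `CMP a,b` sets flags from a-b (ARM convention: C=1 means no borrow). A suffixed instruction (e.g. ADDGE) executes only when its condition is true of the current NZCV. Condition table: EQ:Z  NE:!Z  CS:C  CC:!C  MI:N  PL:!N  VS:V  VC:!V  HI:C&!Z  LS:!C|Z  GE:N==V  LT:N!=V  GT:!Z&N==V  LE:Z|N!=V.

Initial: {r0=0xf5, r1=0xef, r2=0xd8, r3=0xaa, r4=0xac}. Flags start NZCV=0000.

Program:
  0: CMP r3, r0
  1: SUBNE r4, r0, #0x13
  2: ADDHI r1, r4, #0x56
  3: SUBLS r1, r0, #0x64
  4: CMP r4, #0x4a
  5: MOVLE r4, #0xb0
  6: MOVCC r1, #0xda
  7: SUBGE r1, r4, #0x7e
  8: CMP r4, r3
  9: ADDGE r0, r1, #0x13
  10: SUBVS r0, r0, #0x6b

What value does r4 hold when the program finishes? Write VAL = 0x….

[0] flags=1000 → (cmp)
[1] flags=1000 NE?T → r4=0xe2
[2] flags=1000 HI?F → skip
[3] flags=1000 LS?T → r1=0x91
[4] flags=1010 → (cmp)
[5] flags=1010 LE?T → r4=0xb0
[6] flags=1010 CC?F → skip
[7] flags=1010 GE?F → skip
[8] flags=0010 → (cmp)
[9] flags=0010 GE?T → r0=0xa4
[10] flags=0010 VS?F → skip

VAL = 0xb0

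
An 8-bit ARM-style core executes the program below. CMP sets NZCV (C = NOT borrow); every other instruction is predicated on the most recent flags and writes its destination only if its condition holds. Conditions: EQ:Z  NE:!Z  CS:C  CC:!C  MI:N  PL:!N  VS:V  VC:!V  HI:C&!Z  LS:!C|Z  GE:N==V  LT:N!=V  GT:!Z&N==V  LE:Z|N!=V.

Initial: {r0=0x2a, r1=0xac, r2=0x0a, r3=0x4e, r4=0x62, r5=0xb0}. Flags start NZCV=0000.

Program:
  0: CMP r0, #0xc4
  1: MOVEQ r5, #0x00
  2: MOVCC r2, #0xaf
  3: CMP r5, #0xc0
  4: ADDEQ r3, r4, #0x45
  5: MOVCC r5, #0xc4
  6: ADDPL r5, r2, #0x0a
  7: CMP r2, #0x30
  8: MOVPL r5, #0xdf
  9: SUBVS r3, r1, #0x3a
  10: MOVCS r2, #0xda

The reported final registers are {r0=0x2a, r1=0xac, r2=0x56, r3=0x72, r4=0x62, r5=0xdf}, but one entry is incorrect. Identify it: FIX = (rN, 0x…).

0: ✓ CMP  NZCV=0000
1: · MOVEQ
2: ✓ MOVCC  r2←0xaf
3: ✓ CMP  NZCV=1000
4: · ADDEQ
5: ✓ MOVCC  r5←0xc4
6: · ADDPL
7: ✓ CMP  NZCV=0011
8: ✓ MOVPL  r5←0xdf
9: ✓ SUBVS  r3←0x72
10: ✓ MOVCS  r2←0xda

FIX = (r2, 0xda)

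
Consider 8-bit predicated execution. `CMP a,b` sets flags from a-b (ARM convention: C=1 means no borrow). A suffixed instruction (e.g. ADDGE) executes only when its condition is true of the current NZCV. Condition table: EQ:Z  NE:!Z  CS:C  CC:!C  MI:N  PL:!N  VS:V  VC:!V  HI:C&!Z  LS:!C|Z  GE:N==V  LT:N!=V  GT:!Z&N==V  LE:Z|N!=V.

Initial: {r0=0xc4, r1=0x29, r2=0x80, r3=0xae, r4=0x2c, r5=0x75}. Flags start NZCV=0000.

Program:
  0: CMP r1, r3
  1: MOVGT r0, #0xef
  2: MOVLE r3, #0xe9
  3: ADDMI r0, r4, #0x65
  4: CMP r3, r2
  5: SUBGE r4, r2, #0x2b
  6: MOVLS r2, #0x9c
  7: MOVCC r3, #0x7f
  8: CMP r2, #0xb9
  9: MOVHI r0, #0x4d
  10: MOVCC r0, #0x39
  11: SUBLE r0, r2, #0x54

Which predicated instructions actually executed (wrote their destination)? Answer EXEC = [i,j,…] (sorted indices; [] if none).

EXEC = [1,5,10,11]

[0] flags=0000 → (cmp)
[1] flags=0000 GT?T → r0=0xef
[2] flags=0000 LE?F → skip
[3] flags=0000 MI?F → skip
[4] flags=0010 → (cmp)
[5] flags=0010 GE?T → r4=0x55
[6] flags=0010 LS?F → skip
[7] flags=0010 CC?F → skip
[8] flags=1000 → (cmp)
[9] flags=1000 HI?F → skip
[10] flags=1000 CC?T → r0=0x39
[11] flags=1000 LE?T → r0=0x2c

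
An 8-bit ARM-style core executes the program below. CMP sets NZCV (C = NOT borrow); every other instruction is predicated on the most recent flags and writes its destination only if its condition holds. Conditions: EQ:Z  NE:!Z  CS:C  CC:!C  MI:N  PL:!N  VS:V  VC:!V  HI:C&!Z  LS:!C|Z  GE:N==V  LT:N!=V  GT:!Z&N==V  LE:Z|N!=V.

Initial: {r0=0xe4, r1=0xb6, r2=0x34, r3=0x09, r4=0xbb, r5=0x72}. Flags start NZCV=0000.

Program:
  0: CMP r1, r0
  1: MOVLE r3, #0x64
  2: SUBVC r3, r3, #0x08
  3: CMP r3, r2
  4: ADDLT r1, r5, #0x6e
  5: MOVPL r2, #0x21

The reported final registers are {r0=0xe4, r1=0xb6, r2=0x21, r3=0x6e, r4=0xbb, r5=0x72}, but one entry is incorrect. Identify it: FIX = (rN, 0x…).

[0] flags=1000 → (cmp)
[1] flags=1000 LE?T → r3=0x64
[2] flags=1000 VC?T → r3=0x5c
[3] flags=0010 → (cmp)
[4] flags=0010 LT?F → skip
[5] flags=0010 PL?T → r2=0x21

FIX = (r3, 0x5c)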